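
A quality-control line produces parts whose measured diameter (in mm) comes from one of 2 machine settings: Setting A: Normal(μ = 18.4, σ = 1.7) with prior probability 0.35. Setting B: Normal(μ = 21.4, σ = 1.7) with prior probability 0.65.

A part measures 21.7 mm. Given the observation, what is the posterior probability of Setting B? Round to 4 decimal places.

Posterior ∝ prior × likelihood, so P(k | x) ∝ π_k f_k(x); normalise over all components.
Normal densities:
  L_A = (1/(1.7·√(2π)))·exp(−(21.7−18.4)²/(2·1.7²)) = 0.234672·exp(-1.88408) = 0.0356627
  L_B = (1/(1.7·√(2π)))·exp(−(21.7−21.4)²/(2·1.7²)) = 0.234672·exp(-0.01557) = 0.231046
Weight by the priors:
  π_A·L_A = 0.35 × 0.0356627 = 0.0124819
  π_B·L_B = 0.65 × 0.231046 = 0.15018
Evidence: 0.0124819 + 0.15018 = 0.162662
P(Setting B | the observation) = 0.15018 / 0.162662 ≈ 0.9233

0.9233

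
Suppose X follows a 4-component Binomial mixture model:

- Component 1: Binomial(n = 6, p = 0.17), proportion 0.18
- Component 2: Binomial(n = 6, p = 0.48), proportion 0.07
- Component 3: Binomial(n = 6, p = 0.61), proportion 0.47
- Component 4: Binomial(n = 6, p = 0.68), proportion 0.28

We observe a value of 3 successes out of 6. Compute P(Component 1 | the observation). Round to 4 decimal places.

Posterior ∝ prior × likelihood, so P(k | x) ∝ π_k f_k(x); normalise over all components.
Binomial probabilities:
  L_1 = 0.0561838
  L_2 = 0.311002
  L_3 = 0.269286
  L_4 = 0.206066
Unnormalised posteriors:
  π_1·L_1 = 0.18 × 0.0561838 = 0.0101131
  π_2·L_2 = 0.07 × 0.311002 = 0.0217702
  π_3·L_3 = 0.47 × 0.269286 = 0.126564
  π_4·L_4 = 0.28 × 0.206066 = 0.0576985
Normaliser: 0.0101131 + 0.0217702 + 0.126564 + 0.0576985 = 0.216146
Responsibility of Component 1: 0.0101131 / 0.216146 ≈ 0.0468

0.0468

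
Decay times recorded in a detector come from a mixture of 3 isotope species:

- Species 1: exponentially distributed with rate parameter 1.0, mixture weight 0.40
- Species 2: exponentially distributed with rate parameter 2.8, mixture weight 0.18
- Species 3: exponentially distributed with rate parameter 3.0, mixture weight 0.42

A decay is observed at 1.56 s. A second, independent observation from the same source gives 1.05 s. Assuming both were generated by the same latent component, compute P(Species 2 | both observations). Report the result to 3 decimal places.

P(component k | x) = w_k·f_k(x) / marginal(x), where marginal(x) = Σ_j w_j·f_j(x).
Since both observations come from the same component, the likelihood for component k is f_k(x₁)·f_k(x₂).
  f_1 = [1.0·e^(−1.0·1.56) = 1.0·e^(−1.5600) = 0.210136] × [0.349938] = 0.0735345
  f_2 = [2.8·e^(−2.8·1.56) = 2.8·e^(−4.3680) = 0.0354944] × [0.148024] = 0.00525402
  f_3 = [3.0·e^(−3.0·1.56) = 3.0·e^(−4.6800) = 0.027837] × [0.128556] = 0.00357863
Unnormalised posteriors:
  w_1·f_1 = 0.40 × 0.0735345 = 0.0294138
  w_2·f_2 = 0.18 × 0.00525402 = 0.000945724
  w_3·f_3 = 0.42 × 0.00357863 = 0.00150302
Evidence: 0.0294138 + 0.000945724 + 0.00150302 = 0.0318626
P(Species 2 | x₁,x₂) ≈ 0.030

0.030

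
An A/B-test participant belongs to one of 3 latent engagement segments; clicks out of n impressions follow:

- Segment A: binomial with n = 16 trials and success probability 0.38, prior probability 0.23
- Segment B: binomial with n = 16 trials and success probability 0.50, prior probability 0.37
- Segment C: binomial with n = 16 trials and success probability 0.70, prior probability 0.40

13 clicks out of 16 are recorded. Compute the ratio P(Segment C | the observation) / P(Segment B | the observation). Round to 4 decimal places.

Only the two components matter; the odds are (w_i f_i(x)) / (w_j f_j(x)).
Component likelihoods at x = 13 clicks out of 16:
  p_A = 0.00045978
  p_B = 0.00854492
  p_C = 0.146496
Posterior odds = (w_C·p_C) / (w_B·p_B) = (0.40·0.146496) / (0.37·0.00854492) = 0.0585985 / 0.00316162 ≈ 18.5343

18.5343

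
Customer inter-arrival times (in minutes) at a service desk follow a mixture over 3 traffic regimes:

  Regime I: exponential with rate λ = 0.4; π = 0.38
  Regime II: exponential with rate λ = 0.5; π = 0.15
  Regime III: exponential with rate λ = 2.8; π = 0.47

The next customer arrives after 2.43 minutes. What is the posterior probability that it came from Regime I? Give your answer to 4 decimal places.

0.7080

P(component k | x) = π_k·f_k(x) / marginal(x), where marginal(x) = Σ_j π_j·f_j(x).
Exponential densities:
  f_I = 0.15133
  f_II = 0.148355
  f_III = 0.00310612
Prior × likelihood for each component:
  π_I·f_I = 0.38 × 0.15133 = 0.0575055
  π_II·f_II = 0.15 × 0.148355 = 0.0222533
  π_III·f_III = 0.47 × 0.00310612 = 0.00145988
Normaliser: 0.0575055 + 0.0222533 + 0.00145988 = 0.0812186
So the posterior for Regime I is 0.0575055 / 0.0812186 ≈ 0.7080.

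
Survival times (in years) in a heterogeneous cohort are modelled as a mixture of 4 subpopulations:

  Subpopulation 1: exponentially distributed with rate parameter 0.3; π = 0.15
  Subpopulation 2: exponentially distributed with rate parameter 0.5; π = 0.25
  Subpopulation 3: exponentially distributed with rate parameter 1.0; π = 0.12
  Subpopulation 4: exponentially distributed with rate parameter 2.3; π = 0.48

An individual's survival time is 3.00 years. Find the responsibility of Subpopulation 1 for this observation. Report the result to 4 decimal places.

Posterior ∝ prior × likelihood, so P(k | x) ∝ P(Z=k) f_k(x); normalise over all components.
Evaluate each component's likelihood at the observed value:
  L_1 = 0.3·e^(−0.3·3.00) = 0.3·e^(−0.9000) = 0.121971
  L_2 = 0.5·e^(−0.5·3.00) = 0.5·e^(−1.5000) = 0.111565
  L_3 = 1.0·e^(−1.0·3.00) = 1.0·e^(−3.0000) = 0.0497871
  L_4 = 2.3·e^(−2.3·3.00) = 2.3·e^(−6.9000) = 0.00231791
Prior × likelihood for each component:
  P(Z=1)·L_1 = 0.15 × 0.121971 = 0.0182956
  P(Z=2)·L_2 = 0.25 × 0.111565 = 0.0278913
  P(Z=3)·L_3 = 0.12 × 0.0497871 = 0.00597445
  P(Z=4)·L_4 = 0.48 × 0.00231791 = 0.0011126
Sum: 0.0182956 + 0.0278913 + 0.00597445 + 0.0011126 = 0.0532739
Responsibility of Subpopulation 1: 0.0182956 / 0.0532739 ≈ 0.3434

0.3434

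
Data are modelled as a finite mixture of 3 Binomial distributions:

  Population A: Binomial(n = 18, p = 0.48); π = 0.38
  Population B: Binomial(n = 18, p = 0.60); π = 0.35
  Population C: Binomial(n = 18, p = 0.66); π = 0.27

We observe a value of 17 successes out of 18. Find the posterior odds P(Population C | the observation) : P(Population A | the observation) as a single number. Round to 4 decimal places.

Only the two components matter; the odds are (P(Z=i) f_i(x)) / (P(Z=j) f_j(x)).
Component likelihoods at x = 17 successes out of 18:
  f_A = C(18,17)·0.48^17·0.52^1 = 18·3.81154e-06·0.52 = 3.56761e-05
  f_B = C(18,17)·0.60^17·0.40^1 = 18·0.000169267·0.4 = 0.00121872
  f_C = C(18,17)·0.66^17·0.34^1 = 18·0.000855553·0.34 = 0.00523598
0.00141372 / 1.35569e-05 ≈ 104.2801

104.2801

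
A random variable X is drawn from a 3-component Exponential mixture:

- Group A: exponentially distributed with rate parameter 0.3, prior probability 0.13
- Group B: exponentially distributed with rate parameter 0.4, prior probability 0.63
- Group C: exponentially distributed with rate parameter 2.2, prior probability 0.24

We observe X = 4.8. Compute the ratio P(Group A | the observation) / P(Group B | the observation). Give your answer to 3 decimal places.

0.250

Posterior odds = (π_i f_i(x)) / (π_j f_j(x)); the normalising sum cancels.
Evaluate each component's likelihood at the observed value:
  f_A = 0.3·e^(−0.3·4.8) = 0.3·e^(−1.4400) = 0.0710783
  f_B = 0.4·e^(−0.4·4.8) = 0.4·e^(−1.9200) = 0.0586428
  f_C = 2.2·e^(−2.2·4.8) = 2.2·e^(−10.5600) = 5.70523e-05
Odds = (0.13/0.63) × (0.0710783/0.0586428) = 0.206349 × 1.21206 ≈ 0.250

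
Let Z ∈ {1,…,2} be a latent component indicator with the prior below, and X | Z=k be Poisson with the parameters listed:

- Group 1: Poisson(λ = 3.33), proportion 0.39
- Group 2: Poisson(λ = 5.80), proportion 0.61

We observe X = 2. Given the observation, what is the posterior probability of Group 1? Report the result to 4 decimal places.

By Bayes' theorem, P(k | x) = π_k f_k(x) / Σ_j π_j f_j(x).
Component likelihoods at x = 2:
  f_1 = 0.198453
  f_2 = 0.0509235
Unnormalised posteriors:
  π_1·f_1 = 0.39 × 0.198453 = 0.0773967
  π_2·f_2 = 0.61 × 0.0509235 = 0.0310633
Sum: 0.0773967 + 0.0310633 = 0.10846
P(Group 1 | x) ≈ 0.7136

0.7136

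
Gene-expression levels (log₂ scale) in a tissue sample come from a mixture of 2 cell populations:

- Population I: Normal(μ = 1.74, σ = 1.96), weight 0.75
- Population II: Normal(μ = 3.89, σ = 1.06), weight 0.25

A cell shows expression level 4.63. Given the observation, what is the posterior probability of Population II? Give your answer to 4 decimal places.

P(component k | x) = π_k·f_k(x) / marginal(x), where marginal(x) = Σ_j π_j·f_j(x).
Normal densities:
  L_I = 0.0686357
  L_II = 0.294968
Weight by the priors:
  π_I·L_I = 0.75 × 0.0686357 = 0.0514767
  π_II·L_II = 0.25 × 0.294968 = 0.073742
Normaliser: 0.0514767 + 0.073742 = 0.125219
P(Population II | 4.63) = 0.073742 / 0.125219 ≈ 0.5889

0.5889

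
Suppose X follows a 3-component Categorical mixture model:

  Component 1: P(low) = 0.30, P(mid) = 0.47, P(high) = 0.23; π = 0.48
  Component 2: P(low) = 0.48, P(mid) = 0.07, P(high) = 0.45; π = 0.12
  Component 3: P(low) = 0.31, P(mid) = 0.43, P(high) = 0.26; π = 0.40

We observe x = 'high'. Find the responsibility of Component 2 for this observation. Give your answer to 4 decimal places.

0.2012

P(component k | x) = π_k·f_k(x) / marginal(x), where marginal(x) = Σ_j π_j·f_j(x).
Categorical probabilities:
  f_1 = P(high | comp) = 0.23
  f_2 = P(high | comp) = 0.45
  f_3 = P(high | comp) = 0.26
Multiply by the mixture weights:
  π_1·f_1 = 0.48 × 0.23 = 0.1104
  π_2·f_2 = 0.12 × 0.45 = 0.054
  π_3·f_3 = 0.40 × 0.26 = 0.104
Marginal: 0.1104 + 0.054 + 0.104 = 0.2684
So the posterior for Component 2 is 0.054 / 0.2684 ≈ 0.2012.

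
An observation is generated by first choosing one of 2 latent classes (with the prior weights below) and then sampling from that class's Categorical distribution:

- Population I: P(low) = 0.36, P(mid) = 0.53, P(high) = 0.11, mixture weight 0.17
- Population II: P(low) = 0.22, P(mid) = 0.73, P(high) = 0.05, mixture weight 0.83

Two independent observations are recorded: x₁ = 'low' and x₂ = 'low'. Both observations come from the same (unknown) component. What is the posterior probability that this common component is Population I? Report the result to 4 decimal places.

Apply Bayes' rule: the posterior for each component is proportional to its prior times its likelihood at x.
Since both observations come from the same component, the likelihood for component k is f_k(x₁)·f_k(x₂).
  f_I = [P(low | comp) = 0.36] × [0.36] = 0.1296
  f_II = [P(low | comp) = 0.22] × [0.22] = 0.0484
Unnormalised posteriors:
  P(Z=I)·f_I = 0.17 × 0.1296 = 0.022032
  P(Z=II)·f_II = 0.83 × 0.0484 = 0.040172
Marginal: 0.022032 + 0.040172 = 0.062204
P(Population I | data) = 0.022032 / 0.062204 ≈ 0.3542

0.3542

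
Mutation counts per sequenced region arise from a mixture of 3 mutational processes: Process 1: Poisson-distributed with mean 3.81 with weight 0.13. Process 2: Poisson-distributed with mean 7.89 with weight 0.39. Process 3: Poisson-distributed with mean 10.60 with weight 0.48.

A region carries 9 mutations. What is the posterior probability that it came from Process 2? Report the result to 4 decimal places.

0.4554

P(component k | x) = P(Z=k)·f_k(x) / marginal(x), where marginal(x) = Σ_j P(Z=j)·f_j(x).
Evaluate each component's likelihood at the observed value:
  L_1 = 0.0103252
  L_2 = 0.122277
  L_3 = 0.116003
Multiply by the mixture weights:
  P(Z=1)·L_1 = 0.13 × 0.0103252 = 0.00134228
  P(Z=2)·L_2 = 0.39 × 0.122277 = 0.0476882
  P(Z=3)·L_3 = 0.48 × 0.116003 = 0.0556813
Marginal: 0.00134228 + 0.0476882 + 0.0556813 = 0.104712
P(Process 2 | the observation) = 0.0476882 / 0.104712 ≈ 0.4554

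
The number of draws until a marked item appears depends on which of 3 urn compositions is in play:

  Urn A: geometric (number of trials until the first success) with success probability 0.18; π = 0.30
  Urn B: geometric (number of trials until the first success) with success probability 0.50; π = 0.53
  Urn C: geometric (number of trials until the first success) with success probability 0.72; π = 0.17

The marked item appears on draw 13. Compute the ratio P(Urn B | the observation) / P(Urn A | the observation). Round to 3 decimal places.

0.013

The posterior odds equal the prior odds times the likelihood ratio: (w_i/w_j)·(f_i(x)/f_j(x)).
Geometric probabilities:
  p_A = 0.18·(1−0.18)^12 = 0.18·0.0924201 = 0.0166356
  p_B = 0.50·(1−0.50)^12 = 0.50·0.000244141 = 0.00012207
  p_C = 0.72·(1−0.72)^12 = 0.72·2.32218e-07 = 1.67197e-07
Posterior odds = (w_B·p_B) / (w_A·p_A) = (0.53·0.00012207) / (0.30·0.0166356) = 6.46973e-05 / 0.00499068 ≈ 0.013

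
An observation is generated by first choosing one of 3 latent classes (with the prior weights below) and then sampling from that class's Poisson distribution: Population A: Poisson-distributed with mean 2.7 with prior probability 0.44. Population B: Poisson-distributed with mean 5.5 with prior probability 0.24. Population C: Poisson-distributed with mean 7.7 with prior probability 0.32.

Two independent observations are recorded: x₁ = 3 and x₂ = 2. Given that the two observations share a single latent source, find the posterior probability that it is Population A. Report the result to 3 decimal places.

Posterior ∝ prior × likelihood, so P(k | x) ∝ w_k f_k(x); normalise over all components.
Since both observations come from the same component, the likelihood for component k is f_k(x₁)·f_k(x₂).
  L_A = [0.220468] × [0.244964] = 0.0540067
  L_B = [0.113323] × [0.0618124] = 0.00700475
  L_C = [0.0344551] × [0.0134241] = 0.000462527
Prior × likelihood for each component:
  w_A·L_A = 0.44 × 0.0540067 = 0.0237629
  w_B·L_B = 0.24 × 0.00700475 = 0.00168114
  w_C·L_C = 0.32 × 0.000462527 = 0.000148009
Denominator: 0.0237629 + 0.00168114 + 0.000148009 = 0.0255921
P(Population A | x₁, x₂) ≈ 0.929

0.929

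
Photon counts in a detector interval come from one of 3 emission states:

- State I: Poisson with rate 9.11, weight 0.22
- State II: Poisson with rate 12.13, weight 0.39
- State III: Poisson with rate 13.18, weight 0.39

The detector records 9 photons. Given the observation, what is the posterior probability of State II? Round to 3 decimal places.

0.382

Posterior ∝ prior × likelihood, so P(k | x) ∝ P(Z=k) f_k(x); normalise over all components.
Evaluate each component's likelihood at the observed value:
  f_I = e^(−9.11)·9.11^9/9! = 0.131668
  f_II = e^(−12.13)·12.13^9/9! = 0.0845263
  f_III = e^(−13.18)·13.18^9/9! = 0.0624417
Weight by the priors:
  P(Z=I)·f_I = 0.22 × 0.131668 = 0.0289669
  P(Z=II)·f_II = 0.39 × 0.0845263 = 0.0329653
  P(Z=III)·f_III = 0.39 × 0.0624417 = 0.0243522
Normaliser: 0.0289669 + 0.0329653 + 0.0243522 = 0.0862844
P(State II | x) = 0.0329653 / 0.0862844 ≈ 0.382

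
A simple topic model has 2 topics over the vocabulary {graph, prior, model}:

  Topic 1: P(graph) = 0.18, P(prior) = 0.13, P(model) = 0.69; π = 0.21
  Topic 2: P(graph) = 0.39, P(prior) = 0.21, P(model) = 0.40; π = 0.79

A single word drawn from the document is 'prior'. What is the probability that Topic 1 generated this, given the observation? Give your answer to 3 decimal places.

By Bayes' theorem, P(k | x) = π_k f_k(x) / Σ_j π_j f_j(x).
Evaluate each component's likelihood at the observed value:
  p_1 = 0.13
  p_2 = 0.21
Unnormalised posteriors:
  π_1·p_1 = 0.21 × 0.13 = 0.0273
  π_2·p_2 = 0.79 × 0.21 = 0.1659
Sum: 0.0273 + 0.1659 = 0.1932
P(Topic 1 | data) ≈ 0.141

0.141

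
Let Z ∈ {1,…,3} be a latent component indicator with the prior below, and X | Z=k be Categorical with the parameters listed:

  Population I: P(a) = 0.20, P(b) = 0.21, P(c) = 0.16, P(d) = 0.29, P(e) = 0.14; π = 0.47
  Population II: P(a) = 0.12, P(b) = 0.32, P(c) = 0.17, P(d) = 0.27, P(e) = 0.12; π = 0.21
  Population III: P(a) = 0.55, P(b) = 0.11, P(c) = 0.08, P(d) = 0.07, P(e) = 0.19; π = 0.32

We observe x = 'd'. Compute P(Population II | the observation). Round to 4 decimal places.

P(component k | x) = π_k·f_k(x) / marginal(x), where marginal(x) = Σ_j π_j·f_j(x).
Categorical probabilities:
  f_I = 0.29
  f_II = 0.27
  f_III = 0.07
Prior × likelihood for each component:
  π_I·f_I = 0.47 × 0.29 = 0.1363
  π_II·f_II = 0.21 × 0.27 = 0.0567
  π_III·f_III = 0.32 × 0.07 = 0.0224
Normaliser: 0.1363 + 0.0567 + 0.0224 = 0.2154
P(Population II | data) = 0.0567 / 0.2154 ≈ 0.2632

0.2632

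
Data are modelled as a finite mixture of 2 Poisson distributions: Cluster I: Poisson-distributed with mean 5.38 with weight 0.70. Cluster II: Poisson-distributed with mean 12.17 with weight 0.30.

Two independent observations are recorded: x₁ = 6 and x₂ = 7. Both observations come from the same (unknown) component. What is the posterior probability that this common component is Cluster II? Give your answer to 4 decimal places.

The responsibility of component k is P(Z=k) f_k(x) divided by Σ_j P(Z=j) f_j(x).
Since both observations come from the same component, the likelihood for component k is f_k(x₁)·f_k(x₂).
  p_I = [e^(−5.38)·5.38^6/6! = 0.155188] × [0.119273] = 0.0185096
  p_II = [e^(−12.17)·12.17^6/6! = 0.0233909] × [0.0406668] = 0.000951233
Multiply by the mixture weights:
  P(Z=I)·p_I = 0.70 × 0.0185096 = 0.0129567
  P(Z=II)·p_II = 0.30 × 0.000951233 = 0.00028537
Normaliser: 0.0129567 + 0.00028537 = 0.0132421
P(Cluster II | x₁, x₂) ≈ 0.0216

0.0216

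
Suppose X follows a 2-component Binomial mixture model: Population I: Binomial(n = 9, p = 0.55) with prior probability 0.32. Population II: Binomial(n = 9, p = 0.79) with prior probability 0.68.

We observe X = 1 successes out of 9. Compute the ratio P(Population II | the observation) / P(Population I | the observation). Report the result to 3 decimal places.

Only the two components matter; the odds are (P(Z=i) f_i(x)) / (P(Z=j) f_j(x)).
Binomial probabilities:
  L_I = C(9,1)·0.55^1·0.45^8 = 9·0.55·0.00168151 = 0.00832349
  L_II = C(9,1)·0.79^1·0.21^8 = 9·0.79·3.78229e-06 = 2.68921e-05
1.82866e-05 / 0.00266352 ≈ 0.007

0.007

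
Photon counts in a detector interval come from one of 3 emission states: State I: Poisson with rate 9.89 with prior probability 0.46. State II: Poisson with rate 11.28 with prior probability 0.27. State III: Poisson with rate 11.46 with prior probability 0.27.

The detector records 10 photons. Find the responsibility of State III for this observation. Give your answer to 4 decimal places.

By Bayes' theorem, P(k | x) = π_k f_k(x) / Σ_j π_j f_j(x).
Evaluate each component's likelihood at the observed value:
  f_I = 0.125034
  f_II = 0.116008
  f_III = 0.113519
Multiply by the mixture weights:
  π_I·f_I = 0.46 × 0.125034 = 0.0575156
  π_II·f_II = 0.27 × 0.116008 = 0.031322
  π_III·f_III = 0.27 × 0.113519 = 0.0306501
Denominator: 0.0575156 + 0.031322 + 0.0306501 = 0.119488
Responsibility of State III: 0.0306501 / 0.119488 ≈ 0.2565

0.2565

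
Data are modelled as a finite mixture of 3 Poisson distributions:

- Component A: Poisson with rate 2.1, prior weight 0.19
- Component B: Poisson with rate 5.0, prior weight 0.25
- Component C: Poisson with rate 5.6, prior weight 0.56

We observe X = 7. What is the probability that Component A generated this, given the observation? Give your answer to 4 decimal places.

0.0085

Posterior ∝ prior × likelihood, so P(k | x) ∝ π_k f_k(x); normalise over all components.
Component likelihoods at x = 7:
  f_A = 0.00437609
  f_B = 0.104445
  f_C = 0.126717
Weight by the priors:
  π_A·f_A = 0.19 × 0.00437609 = 0.000831457
  π_B·f_B = 0.25 × 0.104445 = 0.0261112
  π_C·f_C = 0.56 × 0.126717 = 0.0709618
Normaliser: 0.000831457 + 0.0261112 + 0.0709618 = 0.0979045
Responsibility of Component A: 0.000831457 / 0.0979045 ≈ 0.0085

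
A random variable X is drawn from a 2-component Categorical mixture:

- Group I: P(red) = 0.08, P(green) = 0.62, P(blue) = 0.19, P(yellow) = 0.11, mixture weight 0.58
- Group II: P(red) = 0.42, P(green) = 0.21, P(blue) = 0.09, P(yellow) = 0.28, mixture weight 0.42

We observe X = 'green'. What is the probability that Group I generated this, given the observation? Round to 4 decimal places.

P(component k | x) = w_k·f_k(x) / marginal(x), where marginal(x) = Σ_j w_j·f_j(x).
Evaluate each component's likelihood at the observed value:
  f_I = P(green | comp) = 0.62
  f_II = P(green | comp) = 0.21
Prior × likelihood for each component:
  w_I·f_I = 0.58 × 0.62 = 0.3596
  w_II·f_II = 0.42 × 0.21 = 0.0882
Evidence: 0.3596 + 0.0882 = 0.4478
P(Group I | data) ≈ 0.8030

0.8030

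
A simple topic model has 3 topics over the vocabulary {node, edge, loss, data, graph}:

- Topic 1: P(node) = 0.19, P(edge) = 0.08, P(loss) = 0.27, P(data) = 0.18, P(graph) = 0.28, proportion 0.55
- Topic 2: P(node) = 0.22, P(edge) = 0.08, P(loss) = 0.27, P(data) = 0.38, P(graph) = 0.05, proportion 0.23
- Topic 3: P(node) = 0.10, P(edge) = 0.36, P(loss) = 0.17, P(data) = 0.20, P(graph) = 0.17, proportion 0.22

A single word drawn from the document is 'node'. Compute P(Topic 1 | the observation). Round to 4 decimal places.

0.5901

Apply Bayes' rule: the posterior for each component is proportional to its prior times its likelihood at x.
Categorical probabilities:
  p_1 = 0.19
  p_2 = 0.22
  p_3 = 0.1
Multiply by the mixture weights:
  P(Z=1)·p_1 = 0.55 × 0.19 = 0.1045
  P(Z=2)·p_2 = 0.23 × 0.22 = 0.0506
  P(Z=3)·p_3 = 0.22 × 0.1 = 0.022
Normaliser: 0.1045 + 0.0506 + 0.022 = 0.1771
P(Topic 1 | 'node') = 0.1045 / 0.1771 ≈ 0.5901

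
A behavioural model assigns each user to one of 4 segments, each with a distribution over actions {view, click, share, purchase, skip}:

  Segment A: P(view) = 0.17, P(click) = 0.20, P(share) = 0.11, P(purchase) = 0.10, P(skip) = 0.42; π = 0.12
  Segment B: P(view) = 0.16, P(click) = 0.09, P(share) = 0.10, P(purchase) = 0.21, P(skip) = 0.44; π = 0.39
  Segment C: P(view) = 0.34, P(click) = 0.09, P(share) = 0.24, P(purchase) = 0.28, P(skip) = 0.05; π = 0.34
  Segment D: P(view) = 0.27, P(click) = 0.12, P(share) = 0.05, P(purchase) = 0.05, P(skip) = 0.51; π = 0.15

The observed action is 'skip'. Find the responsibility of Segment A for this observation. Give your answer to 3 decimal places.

Posterior ∝ prior × likelihood, so P(k | x) ∝ π_k f_k(x); normalise over all components.
Evaluate each component's likelihood at the observed value:
  f_A = 0.42
  f_B = 0.44
  f_C = 0.05
  f_D = 0.51
Prior × likelihood for each component:
  π_A·f_A = 0.12 × 0.42 = 0.0504
  π_B·f_B = 0.39 × 0.44 = 0.1716
  π_C·f_C = 0.34 × 0.05 = 0.017
  π_D·f_D = 0.15 × 0.51 = 0.0765
Sum: 0.0504 + 0.1716 + 0.017 + 0.0765 = 0.3155
So the posterior for Segment A is 0.0504 / 0.3155 ≈ 0.160.

0.160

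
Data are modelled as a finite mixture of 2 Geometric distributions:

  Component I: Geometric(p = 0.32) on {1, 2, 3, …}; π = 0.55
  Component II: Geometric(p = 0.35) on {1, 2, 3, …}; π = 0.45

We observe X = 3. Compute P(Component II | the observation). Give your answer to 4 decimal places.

0.4498

Apply Bayes' rule: the posterior for each component is proportional to its prior times its likelihood at x.
Evaluate each component's likelihood at the observed value:
  p_I = 0.147968
  p_II = 0.147875
Multiply by the mixture weights:
  P(Z=I)·p_I = 0.55 × 0.147968 = 0.0813824
  P(Z=II)·p_II = 0.45 × 0.147875 = 0.0665437
Evidence: 0.0813824 + 0.0665437 = 0.147926
So the posterior for Component II is 0.0665437 / 0.147926 ≈ 0.4498.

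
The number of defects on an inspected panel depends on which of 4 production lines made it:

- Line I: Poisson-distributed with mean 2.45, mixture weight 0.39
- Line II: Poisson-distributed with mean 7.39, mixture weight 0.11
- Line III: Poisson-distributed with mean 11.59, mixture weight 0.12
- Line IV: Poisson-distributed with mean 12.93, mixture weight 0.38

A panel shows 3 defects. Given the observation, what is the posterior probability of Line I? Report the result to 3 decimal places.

0.941

The responsibility of component k is π_k f_k(x) divided by Σ_j π_j f_j(x).
Poisson probabilities:
  L_I = 0.211507
  L_II = 0.0415285
  L_III = 0.00240229
  L_IV = 0.000873407
Weight by the priors:
  π_I·L_I = 0.39 × 0.211507 = 0.0824879
  π_II·L_II = 0.11 × 0.0415285 = 0.00456813
  π_III·L_III = 0.12 × 0.00240229 = 0.000288275
  π_IV·L_IV = 0.38 × 0.000873407 = 0.000331895
Sum: 0.0824879 + 0.00456813 + 0.000288275 + 0.000331895 = 0.0876762
P(Line I | 3 defects) ≈ 0.941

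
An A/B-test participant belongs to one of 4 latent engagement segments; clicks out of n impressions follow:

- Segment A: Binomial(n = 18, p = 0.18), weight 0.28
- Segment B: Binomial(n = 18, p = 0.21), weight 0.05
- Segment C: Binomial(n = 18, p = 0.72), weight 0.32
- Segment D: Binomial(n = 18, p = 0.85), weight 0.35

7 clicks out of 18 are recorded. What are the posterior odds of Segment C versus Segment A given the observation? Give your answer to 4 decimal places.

0.1378

Only the two components matter; the odds are (π_i f_i(x)) / (π_j f_j(x)).
Evaluate each component's likelihood at the observed value:
  p_A = C(18,7)·0.18^7·0.82^11 = 31824·6.1222e-06·0.112707 = 0.0219591
  p_B = C(18,7)·0.21^7·0.79^11 = 31824·1.80109e-05·0.0747994 = 0.0428734
  p_C = C(18,7)·0.72^7·0.28^11 = 31824·0.100306·8.29351e-07 = 0.00264741
  p_D = C(18,7)·0.85^7·0.15^11 = 31824·0.320577·8.64976e-10 = 8.82452e-06
Odds = (0.32/0.28) × (0.00264741/0.0219591) = 1.14286 × 0.120561 ≈ 0.1378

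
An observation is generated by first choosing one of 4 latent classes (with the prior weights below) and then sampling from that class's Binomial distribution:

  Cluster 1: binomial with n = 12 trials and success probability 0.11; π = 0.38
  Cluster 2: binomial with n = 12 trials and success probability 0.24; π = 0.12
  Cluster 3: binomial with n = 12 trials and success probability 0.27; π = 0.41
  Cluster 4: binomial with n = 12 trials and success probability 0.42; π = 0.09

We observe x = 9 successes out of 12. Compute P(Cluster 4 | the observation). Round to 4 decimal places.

0.8404

By Bayes' theorem, P(k | x) = π_k f_k(x) / Σ_j π_j f_j(x).
Binomial probabilities:
  f_1 = 3.65702e-07
  f_2 = 0.000255132
  f_3 = 0.000652627
  f_4 = 0.0174562
Multiply by the mixture weights:
  π_1·f_1 = 0.38 × 3.65702e-07 = 1.38967e-07
  π_2·f_2 = 0.12 × 0.000255132 = 3.06158e-05
  π_3·f_3 = 0.41 × 0.000652627 = 0.000267577
  π_4·f_4 = 0.09 × 0.0174562 = 0.00157106
Denominator: 1.38967e-07 + 3.06158e-05 + 0.000267577 + 0.00157106 = 0.00186939
P(Cluster 4 | x) ≈ 0.8404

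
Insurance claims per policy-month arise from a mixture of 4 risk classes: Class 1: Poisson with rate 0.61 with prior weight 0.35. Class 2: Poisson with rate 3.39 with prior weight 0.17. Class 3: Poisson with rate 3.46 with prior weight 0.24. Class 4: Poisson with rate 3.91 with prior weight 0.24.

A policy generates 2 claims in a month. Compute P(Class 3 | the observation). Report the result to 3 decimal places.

0.301

P(component k | x) = π_k·f_k(x) / marginal(x), where marginal(x) = Σ_j π_j·f_j(x).
Component likelihoods at x = 2 claims:
  L_1 = 0.10109
  L_2 = 0.193692
  L_3 = 0.188132
  L_4 = 0.153191
Prior × likelihood for each component:
  π_1·L_1 = 0.35 × 0.10109 = 0.0353817
  π_2·L_2 = 0.17 × 0.193692 = 0.0329276
  π_3·L_3 = 0.24 × 0.188132 = 0.0451517
  π_4·L_4 = 0.24 × 0.153191 = 0.0367657
Normaliser: 0.0353817 + 0.0329276 + 0.0451517 + 0.0367657 = 0.150227
So the posterior for Class 3 is 0.0451517 / 0.150227 ≈ 0.301.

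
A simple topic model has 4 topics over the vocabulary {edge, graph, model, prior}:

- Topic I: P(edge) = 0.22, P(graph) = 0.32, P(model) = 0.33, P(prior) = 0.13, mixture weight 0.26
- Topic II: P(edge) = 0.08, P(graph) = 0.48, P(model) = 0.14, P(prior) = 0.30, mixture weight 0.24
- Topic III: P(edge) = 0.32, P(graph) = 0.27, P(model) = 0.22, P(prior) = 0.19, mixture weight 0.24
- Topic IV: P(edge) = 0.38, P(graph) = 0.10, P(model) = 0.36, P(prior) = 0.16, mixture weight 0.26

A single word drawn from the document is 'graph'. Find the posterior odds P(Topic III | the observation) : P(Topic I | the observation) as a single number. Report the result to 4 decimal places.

0.7788

The posterior odds equal the prior odds times the likelihood ratio: (w_i/w_j)·(f_i(x)/f_j(x)).
Categorical probabilities:
  L_I = 0.32
  L_II = 0.48
  L_III = 0.27
  L_IV = 0.1
0.0648 / 0.0832 ≈ 0.7788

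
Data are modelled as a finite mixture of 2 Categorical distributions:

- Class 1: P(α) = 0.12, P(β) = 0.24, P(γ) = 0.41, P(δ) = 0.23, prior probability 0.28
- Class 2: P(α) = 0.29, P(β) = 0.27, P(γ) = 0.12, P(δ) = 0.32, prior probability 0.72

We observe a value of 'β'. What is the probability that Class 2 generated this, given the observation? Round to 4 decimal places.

0.7431

By Bayes' theorem, P(k | x) = π_k f_k(x) / Σ_j π_j f_j(x).
Categorical probabilities:
  L_1 = 0.24
  L_2 = 0.27
Weight by the priors:
  π_1·L_1 = 0.28 × 0.24 = 0.0672
  π_2·L_2 = 0.72 × 0.27 = 0.1944
Sum: 0.0672 + 0.1944 = 0.2616
P(Class 2 | 'β') = 0.1944 / 0.2616 ≈ 0.7431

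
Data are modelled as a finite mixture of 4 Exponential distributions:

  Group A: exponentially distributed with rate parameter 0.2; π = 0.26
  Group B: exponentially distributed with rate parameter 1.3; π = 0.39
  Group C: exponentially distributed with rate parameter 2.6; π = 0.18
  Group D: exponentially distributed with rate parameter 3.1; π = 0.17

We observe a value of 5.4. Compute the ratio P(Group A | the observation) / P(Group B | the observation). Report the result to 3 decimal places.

Posterior odds = (π_i f_i(x)) / (π_j f_j(x)); the normalising sum cancels.
Exponential densities:
  f_A = 0.0679191
  f_B = 0.00116197
  f_C = 2.0772e-06
  f_D = 1.66446e-07
Posterior odds = (π_A·f_A) / (π_B·f_B) = (0.26·0.0679191) / (0.39·0.00116197) = 0.017659 / 0.00045317 ≈ 38.968

38.968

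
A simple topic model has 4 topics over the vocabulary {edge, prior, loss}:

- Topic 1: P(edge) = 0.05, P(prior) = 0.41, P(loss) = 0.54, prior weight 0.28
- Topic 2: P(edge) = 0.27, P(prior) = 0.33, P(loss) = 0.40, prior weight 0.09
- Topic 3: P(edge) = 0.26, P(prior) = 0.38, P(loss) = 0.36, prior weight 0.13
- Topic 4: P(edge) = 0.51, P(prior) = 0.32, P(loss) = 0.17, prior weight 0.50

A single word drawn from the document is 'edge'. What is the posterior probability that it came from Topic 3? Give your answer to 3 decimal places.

0.103

The responsibility of component k is P(Z=k) f_k(x) divided by Σ_j P(Z=j) f_j(x).
Evaluate each component's likelihood at the observed value:
  p_1 = P(edge | comp) = 0.05
  p_2 = P(edge | comp) = 0.27
  p_3 = P(edge | comp) = 0.26
  p_4 = P(edge | comp) = 0.51
Unnormalised posteriors:
  P(Z=1)·p_1 = 0.28 × 0.05 = 0.014
  P(Z=2)·p_2 = 0.09 × 0.27 = 0.0243
  P(Z=3)·p_3 = 0.13 × 0.26 = 0.0338
  P(Z=4)·p_4 = 0.50 × 0.51 = 0.255
Normaliser: 0.014 + 0.0243 + 0.0338 + 0.255 = 0.3271
P(Topic 3 | x) ≈ 0.103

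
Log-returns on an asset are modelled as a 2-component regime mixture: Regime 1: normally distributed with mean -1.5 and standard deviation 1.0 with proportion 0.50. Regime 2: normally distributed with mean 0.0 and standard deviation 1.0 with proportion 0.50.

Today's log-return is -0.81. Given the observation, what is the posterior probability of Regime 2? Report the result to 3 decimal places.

0.478

Apply Bayes' rule: the posterior for each component is proportional to its prior times its likelihood at x.
Evaluate each component's likelihood at the observed value:
  f_1 = 0.314432
  f_2 = 0.287369
Multiply by the mixture weights:
  w_1·f_1 = 0.50 × 0.314432 = 0.157216
  w_2·f_2 = 0.50 × 0.287369 = 0.143684
Normaliser: 0.157216 + 0.143684 = 0.3009
P(Regime 2 | data) ≈ 0.478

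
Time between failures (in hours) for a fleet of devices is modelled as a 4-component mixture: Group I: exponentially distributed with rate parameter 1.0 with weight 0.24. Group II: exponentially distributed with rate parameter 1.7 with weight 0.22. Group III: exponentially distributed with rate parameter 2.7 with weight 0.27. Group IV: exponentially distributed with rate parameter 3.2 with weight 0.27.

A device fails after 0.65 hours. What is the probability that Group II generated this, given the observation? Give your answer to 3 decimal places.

0.256

By Bayes' theorem, P(k | x) = P(Z=k) f_k(x) / Σ_j P(Z=j) f_j(x).
Component likelihoods at x = 0.65 hours:
  p_I = 0.522046
  p_II = 0.563058
  p_III = 0.46685
  p_IV = 0.399777
Unnormalised posteriors:
  P(Z=I)·p_I = 0.24 × 0.522046 = 0.125291
  P(Z=II)·p_II = 0.22 × 0.563058 = 0.123873
  P(Z=III)·p_III = 0.27 × 0.46685 = 0.126049
  P(Z=IV)·p_IV = 0.27 × 0.399777 = 0.10794
Denominator: 0.125291 + 0.123873 + 0.126049 + 0.10794 = 0.483153
P(Group II | the observation) ≈ 0.256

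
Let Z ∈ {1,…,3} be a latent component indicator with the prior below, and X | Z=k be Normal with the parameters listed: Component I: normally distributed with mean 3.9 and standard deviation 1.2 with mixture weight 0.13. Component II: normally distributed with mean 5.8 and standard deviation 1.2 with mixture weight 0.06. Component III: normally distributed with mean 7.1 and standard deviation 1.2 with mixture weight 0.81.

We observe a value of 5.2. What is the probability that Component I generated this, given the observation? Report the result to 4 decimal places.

Posterior ∝ prior × likelihood, so P(k | x) ∝ π_k f_k(x); normalise over all components.
Normal densities:
  L_I = 0.184877
  L_II = 0.293388
  L_III = 0.0949189
Multiply by the mixture weights:
  π_I·L_I = 0.13 × 0.184877 = 0.024034
  π_II·L_II = 0.06 × 0.293388 = 0.0176033
  π_III·L_III = 0.81 × 0.0949189 = 0.0768843
Evidence: 0.024034 + 0.0176033 + 0.0768843 = 0.118522
P(Component I | x) ≈ 0.2028

0.2028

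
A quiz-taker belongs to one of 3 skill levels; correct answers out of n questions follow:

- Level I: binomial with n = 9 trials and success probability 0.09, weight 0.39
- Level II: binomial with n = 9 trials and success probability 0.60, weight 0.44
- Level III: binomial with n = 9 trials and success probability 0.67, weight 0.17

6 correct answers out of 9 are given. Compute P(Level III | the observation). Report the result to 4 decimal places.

0.2961

P(component k | x) = P(Z=k)·f_k(x) / marginal(x), where marginal(x) = Σ_j P(Z=j)·f_j(x).
Component likelihoods at x = 6 correct answers out of 9:
  p_I = 3.36402e-05
  p_II = 0.250823
  p_III = 0.273067
Prior × likelihood for each component:
  P(Z=I)·p_I = 0.39 × 3.36402e-05 = 1.31197e-05
  P(Z=II)·p_II = 0.44 × 0.250823 = 0.110362
  P(Z=III)·p_III = 0.17 × 0.273067 = 0.0464215
Marginal: 1.31197e-05 + 0.110362 + 0.0464215 = 0.156797
So the posterior for Level III is 0.0464215 / 0.156797 ≈ 0.2961.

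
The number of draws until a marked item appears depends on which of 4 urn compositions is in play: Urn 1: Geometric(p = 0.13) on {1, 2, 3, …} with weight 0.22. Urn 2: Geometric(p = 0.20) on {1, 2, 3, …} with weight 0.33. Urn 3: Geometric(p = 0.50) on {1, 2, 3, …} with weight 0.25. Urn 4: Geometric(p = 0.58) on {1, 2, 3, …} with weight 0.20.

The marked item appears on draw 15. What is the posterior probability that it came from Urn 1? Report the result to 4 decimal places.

0.5830

By Bayes' theorem, P(k | x) = π_k f_k(x) / Σ_j π_j f_j(x).
Geometric probabilities:
  p_1 = 0.0185018
  p_2 = 0.00879609
  p_3 = 3.05176e-05
  p_4 = 3.08261e-06
Weight by the priors:
  π_1·p_1 = 0.22 × 0.0185018 = 0.00407039
  π_2·p_2 = 0.33 × 0.00879609 = 0.00290271
  π_3·p_3 = 0.25 × 3.05176e-05 = 7.62939e-06
  π_4·p_4 = 0.20 × 3.08261e-06 = 6.16521e-07
Marginal: 0.00407039 + 0.00290271 + 7.62939e-06 + 6.16521e-07 = 0.00698134
So the posterior for Urn 1 is 0.00407039 / 0.00698134 ≈ 0.5830.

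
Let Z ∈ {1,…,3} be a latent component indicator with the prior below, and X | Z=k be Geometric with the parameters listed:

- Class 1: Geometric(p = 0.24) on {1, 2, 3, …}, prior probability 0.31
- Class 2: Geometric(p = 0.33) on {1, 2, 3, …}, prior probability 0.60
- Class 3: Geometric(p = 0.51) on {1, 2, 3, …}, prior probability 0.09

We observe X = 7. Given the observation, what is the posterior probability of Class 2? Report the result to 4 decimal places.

Apply Bayes' rule: the posterior for each component is proportional to its prior times its likelihood at x.
Evaluate each component's likelihood at the observed value:
  p_1 = 0.24·(1−0.24)^6 = 0.24·0.1927 = 0.046248
  p_2 = 0.33·(1−0.33)^6 = 0.33·0.0904584 = 0.0298513
  p_3 = 0.51·(1−0.51)^6 = 0.51·0.0138413 = 0.00705906
Unnormalised posteriors:
  w_1·p_1 = 0.31 × 0.046248 = 0.0143369
  w_2·p_2 = 0.60 × 0.0298513 = 0.0179108
  w_3·p_3 = 0.09 × 0.00705906 = 0.000635315
Marginal: 0.0143369 + 0.0179108 + 0.000635315 = 0.0328829
So the posterior for Class 2 is 0.0179108 / 0.0328829 ≈ 0.5447.

0.5447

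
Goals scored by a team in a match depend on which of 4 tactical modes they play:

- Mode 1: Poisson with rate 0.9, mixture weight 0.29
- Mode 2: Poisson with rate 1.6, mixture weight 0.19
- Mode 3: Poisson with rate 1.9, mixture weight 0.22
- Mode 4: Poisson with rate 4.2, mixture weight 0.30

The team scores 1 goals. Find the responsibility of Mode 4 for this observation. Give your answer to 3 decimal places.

Posterior ∝ prior × likelihood, so P(k | x) ∝ π_k f_k(x); normalise over all components.
Component likelihoods at x = 1 goals:
  L_1 = e^(−0.9)·0.9^1/1! = 0.365913
  L_2 = e^(−1.6)·1.6^1/1! = 0.323034
  L_3 = e^(−1.9)·1.9^1/1! = 0.28418
  L_4 = e^(−4.2)·4.2^1/1! = 0.0629814
Multiply by the mixture weights:
  π_1·L_1 = 0.29 × 0.365913 = 0.106115
  π_2·L_2 = 0.19 × 0.323034 = 0.0613765
  π_3·L_3 = 0.22 × 0.28418 = 0.0625197
  π_4·L_4 = 0.30 × 0.0629814 = 0.0188944
Sum: 0.106115 + 0.0613765 + 0.0625197 + 0.0188944 = 0.248905
Responsibility of Mode 4: 0.0188944 / 0.248905 ≈ 0.076

0.076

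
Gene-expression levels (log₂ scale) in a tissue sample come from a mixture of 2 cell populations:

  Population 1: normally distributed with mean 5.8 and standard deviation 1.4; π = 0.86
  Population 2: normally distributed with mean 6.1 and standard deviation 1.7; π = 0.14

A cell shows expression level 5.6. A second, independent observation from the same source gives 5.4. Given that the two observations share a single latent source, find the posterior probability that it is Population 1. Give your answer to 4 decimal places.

0.9073

By Bayes' theorem, P(k | x) = π_k f_k(x) / Σ_j π_j f_j(x).
Since both observations come from the same component, the likelihood for component k is f_k(x₁)·f_k(x₂).
  f_1 = [(1/(1.4·√(2π)))·exp(−(5.6−5.8)²/(2·1.4²)) = 0.284959·exp(-0.01020) = 0.282066] × [0.273562] = 0.0771625
  f_2 = [(1/(1.7·√(2π)))·exp(−(5.6−6.1)²/(2·1.7²)) = 0.234672·exp(-0.04325) = 0.224738] × [0.215598] = 0.048453
Prior × likelihood for each component:
  π_1·f_1 = 0.86 × 0.0771625 = 0.0663597
  π_2·f_2 = 0.14 × 0.048453 = 0.00678342
Evidence: 0.0663597 + 0.00678342 = 0.0731432
Responsibility of Population 1: 0.0663597 / 0.0731432 ≈ 0.9073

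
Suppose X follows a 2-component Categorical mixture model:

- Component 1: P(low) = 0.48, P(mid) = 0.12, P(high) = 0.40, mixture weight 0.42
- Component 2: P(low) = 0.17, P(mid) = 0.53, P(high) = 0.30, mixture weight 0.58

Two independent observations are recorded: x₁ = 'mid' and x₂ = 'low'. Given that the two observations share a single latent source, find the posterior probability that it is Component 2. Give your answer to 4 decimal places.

0.6836

Apply Bayes' rule: the posterior for each component is proportional to its prior times its likelihood at x.
Since both observations come from the same component, the likelihood for component k is f_k(x₁)·f_k(x₂).
  p_1 = [P(mid | comp) = 0.12] × [0.48] = 0.0576
  p_2 = [P(mid | comp) = 0.53] × [0.17] = 0.0901
Weight by the priors:
  P(Z=1)·p_1 = 0.42 × 0.0576 = 0.024192
  P(Z=2)·p_2 = 0.58 × 0.0901 = 0.052258
Evidence: 0.024192 + 0.052258 = 0.07645
So the posterior for Component 2 is 0.052258 / 0.07645 ≈ 0.6836.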